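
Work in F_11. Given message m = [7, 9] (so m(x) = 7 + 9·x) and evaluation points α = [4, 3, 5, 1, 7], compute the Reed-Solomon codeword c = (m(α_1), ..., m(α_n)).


c = [10, 1, 8, 5, 4]

Message polynomial: m(x) = 7 + 9·x (mod 11).
For each evaluation point α_i, compute m(α_i) mod 11:
  α_1 = 4: Horner steps 9 → 10, so m(4) = 10.
  α_2 = 3: Horner steps 9 → 1, so m(3) = 1.
  α_3 = 5: Horner steps 9 → 8, so m(5) = 8.
  α_4 = 1: Horner steps 9 → 5, so m(1) = 5.
  α_5 = 7: Horner steps 9 → 4, so m(7) = 4.
Codeword c = [10, 1, 8, 5, 4] ∈ F_11^5.


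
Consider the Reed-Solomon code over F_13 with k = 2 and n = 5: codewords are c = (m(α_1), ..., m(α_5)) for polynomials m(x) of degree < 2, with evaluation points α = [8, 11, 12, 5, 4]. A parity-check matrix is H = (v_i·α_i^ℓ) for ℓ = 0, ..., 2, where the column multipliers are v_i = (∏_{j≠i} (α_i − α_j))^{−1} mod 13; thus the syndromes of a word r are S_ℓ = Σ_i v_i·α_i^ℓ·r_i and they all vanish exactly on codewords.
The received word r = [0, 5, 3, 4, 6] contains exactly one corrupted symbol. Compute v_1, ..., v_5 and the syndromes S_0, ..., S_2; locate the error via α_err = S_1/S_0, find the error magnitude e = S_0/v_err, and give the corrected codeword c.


S = (2, 3, 11), error at position 1, error magnitude e = 2, c = [11, 5, 3, 4, 6].

Step 1: column multipliers v_i = (∏_{j≠i}(α_i − α_j))^{−1} mod 13.
  i = 1 (α = 8): (8−11)(8−12)(8−5)(8−4) = (−3)·(−4)·3·4 = 144 ≡ 1, so v_1 = 1^{−1} = 1 (mod 13).
  i = 2 (α = 11): (11−8)(11−12)(11−5)(11−4) = 3·(−1)·6·7 = −126 ≡ 4, so v_2 = 4^{−1} = 10 (mod 13).
  i = 3 (α = 12): (12−8)(12−11)(12−5)(12−4) = 4·1·7·8 = 224 ≡ 3, so v_3 = 3^{−1} = 9 (mod 13).
  i = 4 (α = 5): (5−8)(5−11)(5−12)(5−4) = (−3)·(−6)·(−7)·1 = −126 ≡ 4, so v_4 = 4^{−1} = 10 (mod 13).
  i = 5 (α = 4): (4−8)(4−11)(4−12)(4−5) = (−4)·(−7)·(−8)·(−1) = 224 ≡ 3, so v_5 = 3^{−1} = 9 (mod 13).
  v = [1, 10, 9, 10, 9].
Step 2: syndromes of r = [0, 5, 3, 4, 6] (all sums mod 13).
  S_0 = Σ v_i r_i = 1·0 + 10·5 + 9·3 + 10·4 + 9·6 = 171 ≡ 2.
  S_1 = Σ v_i α_i r_i = 1·8·0 + 10·11·5 + 9·12·3 + 10·5·4 + 9·4·6 = 1290 ≡ 3.
  α_i^2 mod 13 = [12, 4, 1, 12, 3].
  S_2 = Σ v_i α_i^2 r_i = 1·12·0 + 10·4·5 + 9·1·3 + 10·12·4 + 9·3·6 = 869 ≡ 11.
  S = (2, 3, 11) ≠ 0, so r is not a codeword (an error is present).
Step 3: locate the error. For a single error e at position i, S_ℓ = v_i·e·α_i^ℓ, so α_err = S_1/S_0.
  S_0^{−1} = 2^{−1} = 7 (mod 13), so α_err = 3·7 = 21 ≡ 8 = α_1. Error position i = 1.
  Consistency check: S_2/S_1 = 11·9 = 99 ≡ 8 = α_err ✓ (single-error assumption holds).
Step 4: error magnitude e = S_0/v_1 = S_0·∏_{j≠1}(α_1 − α_j) = 2·1 = 2 ≡ 2 (mod 13).
Step 5: correct position 1: c_1 = r_1 − e = 0 − 2 ≡ 11 (mod 13). Hence c = [11, 5, 3, 4, 6].
  Check: interpolating c through the α_i gives m(x) = 1 + 11·x (degree < 2) with m(α_i) = c_i for every i, so c is indeed a codeword.


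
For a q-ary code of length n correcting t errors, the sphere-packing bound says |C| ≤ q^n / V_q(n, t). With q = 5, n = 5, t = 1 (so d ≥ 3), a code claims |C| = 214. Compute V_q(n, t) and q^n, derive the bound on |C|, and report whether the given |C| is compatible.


V_q(n, t) = 21, q^n = 3125, Hamming bound = 148, |C| = 214 > bound (violated).

Step 1: Compute V_q(n, t) = Σ_{j=0}^1 C(n, j) (q−1)^j.
  j = 0: C(5,0)·(4)^0 = 1·1 = 1.
  j = 1: C(5,1)·(4)^1 = 5·4 = 20.
  V_q(n, t) = 1 + 20 = 21.
Step 2: q^n = 5^5 = 3125.
Step 3: Hamming bound ⌊q^n / V_q(n,t)⌋ = ⌊3125/21⌋ = 148.
Step 4: Compare |C| = 214 to 148: violated.
The claimed |C| lies above the Hamming bound, so no 5-ary code of length 5 with d ≥ 3 can have 214 codewords.


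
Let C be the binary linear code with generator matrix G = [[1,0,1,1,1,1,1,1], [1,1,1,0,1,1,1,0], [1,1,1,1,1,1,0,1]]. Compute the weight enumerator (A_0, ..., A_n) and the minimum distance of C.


Weight distribution: A_0 = 1, A_2 = 1, A_3 = 2, A_4 = 1, A_6 = 1, A_7 = 2. Minimum distance d = 2.

Enumerate all 2^3 = 8 messages m ∈ F_2^3.
For each, compute codeword c = mG in F_2^8, then tally its weight.
  m = 000 → c = 00000000, weight = 0.
  m = 100 → c = 10111111, weight = 7.
  m = 010 → c = 11101110, weight = 6.
  m = 110 → c = 01010001, weight = 3.
  m = 001 → c = 11111101, weight = 7.
  m = 101 → c = 01000010, weight = 2.
  m = 011 → c = 00010011, weight = 3.
  m = 111 → c = 10101100, weight = 4.
Tally weights:
  weight 0: 1 codewords.
  weight 2: 1 codewords.
  weight 3: 2 codewords.
  weight 4: 1 codewords.
  weight 6: 1 codewords.
  weight 7: 2 codewords.
Minimum distance d = smallest w > 0 with A_w > 0 = 2.
Sanity: Σ A_w = 8 = 2^3 = 8 ✓.


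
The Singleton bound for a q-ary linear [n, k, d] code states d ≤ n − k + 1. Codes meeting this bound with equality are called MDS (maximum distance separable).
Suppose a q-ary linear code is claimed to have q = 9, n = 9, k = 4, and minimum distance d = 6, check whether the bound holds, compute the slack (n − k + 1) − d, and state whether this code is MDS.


Singleton RHS = n − k + 1 = 6, slack = 0, bound satisfied, MDS.

Singleton bound: d ≤ n − k + 1.
Here n = 9, k = 4, so n − k + 1 = 6.
Given d = 6, check d ≤ 6: YES.
Slack = (n − k + 1) − d = 0.
The code is MDS (slack = 0).
Description: the claimed parameters are [9, 4, 6]_9; such a code would be MDS (meets Singleton bound).


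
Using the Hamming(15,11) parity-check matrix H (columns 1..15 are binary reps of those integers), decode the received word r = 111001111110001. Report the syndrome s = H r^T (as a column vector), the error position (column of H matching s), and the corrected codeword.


s = (1, 1, 1, 0)^T, error position = 14, corrected codeword c = 111001111110011

Compute s = H r^T mod 2 one row at a time:
  s_1 = 1 + 1 + 1 + 1 + 0 + 0 + 0 + 1 = 5 ≡ 1 (mod 2).
  s_2 = 0 + 0 + 1 + 1 + 0 + 0 + 0 + 1 = 3 ≡ 1 (mod 2).
  s_3 = 1 + 1 + 1 + 1 + 1 + 1 + 0 + 1 = 7 ≡ 1 (mod 2).
  s_4 = 1 + 1 + 0 + 1 + 1 + 1 + 0 + 1 = 6 ≡ 0 (mod 2).
s = (1, 1, 1, 0)^T — this equals column 14 of H (binary 1110), so error is at position 14.
Correct: flip bit 14 of r = 111001111110001 to get c = 111001111110011.


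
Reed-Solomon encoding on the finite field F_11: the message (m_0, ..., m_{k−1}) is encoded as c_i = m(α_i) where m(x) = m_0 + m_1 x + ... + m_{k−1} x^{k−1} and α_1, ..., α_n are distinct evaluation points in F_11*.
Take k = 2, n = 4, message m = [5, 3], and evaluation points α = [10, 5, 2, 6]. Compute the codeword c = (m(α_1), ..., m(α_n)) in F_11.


c = [2, 9, 0, 1]

Message polynomial: m(x) = 5 + 3·x (mod 11).
For each evaluation point α_i, compute m(α_i) mod 11:
  α_1 = 10: Horner steps 3 → 2, so m(10) = 2.
  α_2 = 5: Horner steps 3 → 9, so m(5) = 9.
  α_3 = 2: Horner steps 3 → 0, so m(2) = 0.
  α_4 = 6: Horner steps 3 → 1, so m(6) = 1.
Codeword c = [2, 9, 0, 1] ∈ F_11^4.


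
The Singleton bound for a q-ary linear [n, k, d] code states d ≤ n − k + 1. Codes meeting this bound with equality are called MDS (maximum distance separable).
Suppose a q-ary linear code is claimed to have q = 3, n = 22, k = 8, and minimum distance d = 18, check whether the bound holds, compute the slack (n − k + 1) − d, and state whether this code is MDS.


Singleton RHS = n − k + 1 = 15, slack = -3, bound violated (no such code; not MDS).

Singleton bound: d ≤ n − k + 1.
Here n = 22, k = 8, so n − k + 1 = 15.
Given d = 18, check d ≤ 15: NO.
Slack = (n − k + 1) − d = -3.
The slack is negative: d = 18 exceeds n − k + 1 = 15 by 3, so the Singleton bound is violated and no linear [22, 8, 18]_3 code can exist. In particular it is not MDS (MDS requires d = n − k + 1 exactly).
Description: the claimed parameters are [22, 8, 18]_3; such a code would be impossible (violates the Singleton bound).


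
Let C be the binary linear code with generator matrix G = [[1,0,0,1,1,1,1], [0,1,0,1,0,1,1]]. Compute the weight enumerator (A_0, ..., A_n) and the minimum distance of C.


Weight distribution: A_0 = 1, A_3 = 1, A_4 = 1, A_5 = 1. Minimum distance d = 3.

Enumerate all 2^2 = 4 messages m ∈ F_2^2.
For each, compute codeword c = mG in F_2^7, then tally its weight.
  m = 00 → c = 0000000, weight = 0.
  m = 10 → c = 1001111, weight = 5.
  m = 01 → c = 0101011, weight = 4.
  m = 11 → c = 1100100, weight = 3.
Tally weights:
  weight 0: 1 codewords.
  weight 3: 1 codewords.
  weight 4: 1 codewords.
  weight 5: 1 codewords.
Minimum distance d = smallest w > 0 with A_w > 0 = 3.
Sanity: Σ A_w = 4 = 2^2 = 4 ✓.


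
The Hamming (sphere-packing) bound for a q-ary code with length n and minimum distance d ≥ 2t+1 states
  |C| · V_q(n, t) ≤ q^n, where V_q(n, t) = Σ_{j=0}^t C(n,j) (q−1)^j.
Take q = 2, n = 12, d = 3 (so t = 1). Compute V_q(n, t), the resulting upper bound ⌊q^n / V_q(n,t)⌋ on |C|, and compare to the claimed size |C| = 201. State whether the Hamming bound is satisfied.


V_q(n, t) = 13, q^n = 4096, Hamming bound = 315, |C| = 201 ≤ bound (satisfied).

Step 1: Compute V_q(n, t) = Σ_{j=0}^1 C(n, j) (q−1)^j.
  j = 0: C(12,0)·(1)^0 = 1·1 = 1.
  j = 1: C(12,1)·(1)^1 = 12·1 = 12.
  V_q(n, t) = 1 + 12 = 13.
Step 2: q^n = 2^12 = 4096.
Step 3: Hamming bound ⌊q^n / V_q(n,t)⌋ = ⌊4096/13⌋ = 315.
Step 4: Compare |C| = 201 to 315: satisfied.
The claimed |C| lies below the Hamming bound.


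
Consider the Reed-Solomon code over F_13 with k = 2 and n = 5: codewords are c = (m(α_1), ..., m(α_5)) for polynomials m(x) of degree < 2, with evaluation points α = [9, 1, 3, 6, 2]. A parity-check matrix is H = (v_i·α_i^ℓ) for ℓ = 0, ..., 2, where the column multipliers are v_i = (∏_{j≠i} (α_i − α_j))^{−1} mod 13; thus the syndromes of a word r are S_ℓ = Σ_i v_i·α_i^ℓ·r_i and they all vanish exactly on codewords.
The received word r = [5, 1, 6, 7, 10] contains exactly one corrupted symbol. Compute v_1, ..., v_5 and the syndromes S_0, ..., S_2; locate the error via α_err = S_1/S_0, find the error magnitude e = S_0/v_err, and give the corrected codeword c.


S = (7, 11, 8), error at position 1, error magnitude e = 10, c = [8, 1, 6, 7, 10].

Step 1: column multipliers v_i = (∏_{j≠i}(α_i − α_j))^{−1} mod 13.
  i = 1 (α = 9): (9−1)(9−3)(9−6)(9−2) = 8·6·3·7 = 1008 ≡ 7, so v_1 = 7^{−1} = 2 (mod 13).
  i = 2 (α = 1): (1−9)(1−3)(1−6)(1−2) = (−8)·(−2)·(−5)·(−1) = 80 ≡ 2, so v_2 = 2^{−1} = 7 (mod 13).
  i = 3 (α = 3): (3−9)(3−1)(3−6)(3−2) = (−6)·2·(−3)·1 = 36 ≡ 10, so v_3 = 10^{−1} = 4 (mod 13).
  i = 4 (α = 6): (6−9)(6−1)(6−3)(6−2) = (−3)·5·3·4 = −180 ≡ 2, so v_4 = 2^{−1} = 7 (mod 13).
  i = 5 (α = 2): (2−9)(2−1)(2−3)(2−6) = (−7)·1·(−1)·(−4) = −28 ≡ 11, so v_5 = 11^{−1} = 6 (mod 13).
  v = [2, 7, 4, 7, 6].
Step 2: syndromes of r = [5, 1, 6, 7, 10] (all sums mod 13).
  S_0 = Σ v_i r_i = 2·5 + 7·1 + 4·6 + 7·7 + 6·10 = 150 ≡ 7.
  S_1 = Σ v_i α_i r_i = 2·9·5 + 7·1·1 + 4·3·6 + 7·6·7 + 6·2·10 = 583 ≡ 11.
  α_i^2 mod 13 = [3, 1, 9, 10, 4].
  S_2 = Σ v_i α_i^2 r_i = 2·3·5 + 7·1·1 + 4·9·6 + 7·10·7 + 6·4·10 = 983 ≡ 8.
  S = (7, 11, 8) ≠ 0, so r is not a codeword (an error is present).
Step 3: locate the error. For a single error e at position i, S_ℓ = v_i·e·α_i^ℓ, so α_err = S_1/S_0.
  S_0^{−1} = 7^{−1} = 2 (mod 13), so α_err = 11·2 = 22 ≡ 9 = α_1. Error position i = 1.
  Consistency check: S_2/S_1 = 8·6 = 48 ≡ 9 = α_err ✓ (single-error assumption holds).
Step 4: error magnitude e = S_0/v_1 = S_0·∏_{j≠1}(α_1 − α_j) = 7·7 = 49 ≡ 10 (mod 13).
Step 5: correct position 1: c_1 = r_1 − e = 5 − 10 ≡ 8 (mod 13). Hence c = [8, 1, 6, 7, 10].
  Check: interpolating c through the α_i gives m(x) = 5 + 9·x (degree < 2) with m(α_i) = c_i for every i, so c is indeed a codeword.


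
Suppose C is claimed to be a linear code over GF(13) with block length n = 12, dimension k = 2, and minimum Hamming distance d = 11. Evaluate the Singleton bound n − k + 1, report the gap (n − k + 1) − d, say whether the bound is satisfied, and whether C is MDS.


Singleton RHS = n − k + 1 = 11, slack = 0, bound satisfied, MDS.

Singleton bound: d ≤ n − k + 1.
Here n = 12, k = 2, so n − k + 1 = 11.
Given d = 11, check d ≤ 11: YES.
Slack = (n − k + 1) − d = 0.
The code is MDS (slack = 0).
Description: the claimed parameters are [12, 2, 11]_13; such a code would be MDS (meets Singleton bound).


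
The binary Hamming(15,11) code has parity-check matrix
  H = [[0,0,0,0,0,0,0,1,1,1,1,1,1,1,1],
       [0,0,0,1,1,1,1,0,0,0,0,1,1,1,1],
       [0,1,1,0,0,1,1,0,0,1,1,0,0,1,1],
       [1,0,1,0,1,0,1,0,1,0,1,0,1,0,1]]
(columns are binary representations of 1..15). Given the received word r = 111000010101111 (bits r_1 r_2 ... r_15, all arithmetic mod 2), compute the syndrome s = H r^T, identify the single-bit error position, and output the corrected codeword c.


s = (0, 0, 1, 0)^T, error position = 2, corrected codeword c = 101000010101111

Compute s = H r^T mod 2 one row at a time:
  s_1 = 1 + 0 + 1 + 0 + 1 + 1 + 1 + 1 = 6 ≡ 0 (mod 2).
  s_2 = 0 + 0 + 0 + 0 + 1 + 1 + 1 + 1 = 4 ≡ 0 (mod 2).
  s_3 = 1 + 1 + 0 + 0 + 1 + 0 + 1 + 1 = 5 ≡ 1 (mod 2).
  s_4 = 1 + 1 + 0 + 0 + 0 + 0 + 1 + 1 = 4 ≡ 0 (mod 2).
s = (0, 0, 1, 0)^T — this equals column 2 of H (binary 0010), so error is at position 2.
Correct: flip bit 2 of r = 111000010101111 to get c = 101000010101111.


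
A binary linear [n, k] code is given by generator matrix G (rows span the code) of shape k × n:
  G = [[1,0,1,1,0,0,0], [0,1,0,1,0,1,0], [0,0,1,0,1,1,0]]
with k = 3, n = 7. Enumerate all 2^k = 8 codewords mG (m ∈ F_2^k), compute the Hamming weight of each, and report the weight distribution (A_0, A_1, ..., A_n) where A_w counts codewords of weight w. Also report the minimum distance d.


Weight distribution: A_0 = 1, A_3 = 4, A_4 = 3. Minimum distance d = 3.

Enumerate all 2^3 = 8 messages m ∈ F_2^3.
For each, compute codeword c = mG in F_2^7, then tally its weight.
  m = 000 → c = 0000000, weight = 0.
  m = 100 → c = 1011000, weight = 3.
  m = 010 → c = 0101010, weight = 3.
  m = 110 → c = 1110010, weight = 4.
  m = 001 → c = 0010110, weight = 3.
  m = 101 → c = 1001110, weight = 4.
  m = 011 → c = 0111100, weight = 4.
  m = 111 → c = 1100100, weight = 3.
Tally weights:
  weight 0: 1 codewords.
  weight 3: 4 codewords.
  weight 4: 3 codewords.
Minimum distance d = smallest w > 0 with A_w > 0 = 3.
Sanity: Σ A_w = 8 = 2^3 = 8 ✓.


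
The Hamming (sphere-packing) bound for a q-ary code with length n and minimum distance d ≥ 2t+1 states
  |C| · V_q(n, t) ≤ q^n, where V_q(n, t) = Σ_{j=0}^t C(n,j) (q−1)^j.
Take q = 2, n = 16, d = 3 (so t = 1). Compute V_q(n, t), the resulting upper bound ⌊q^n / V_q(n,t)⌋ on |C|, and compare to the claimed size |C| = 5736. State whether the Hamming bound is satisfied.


V_q(n, t) = 17, q^n = 65536, Hamming bound = 3855, |C| = 5736 > bound (violated).

Step 1: Compute V_q(n, t) = Σ_{j=0}^1 C(n, j) (q−1)^j.
  j = 0: C(16,0)·(1)^0 = 1·1 = 1.
  j = 1: C(16,1)·(1)^1 = 16·1 = 16.
  V_q(n, t) = 1 + 16 = 17.
Step 2: q^n = 2^16 = 65536.
Step 3: Hamming bound ⌊q^n / V_q(n,t)⌋ = ⌊65536/17⌋ = 3855.
Step 4: Compare |C| = 5736 to 3855: violated.
The claimed |C| lies above the Hamming bound, so no 2-ary code of length 16 with d ≥ 3 can have 5736 codewords.


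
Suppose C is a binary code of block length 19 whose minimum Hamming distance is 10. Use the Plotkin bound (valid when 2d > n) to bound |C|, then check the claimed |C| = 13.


Plotkin bound M ≤ 20; given |C| = 13 ≤ bound (satisfied).

Check applicability: 2d = 20, n = 19.
2d − n = 1 > 0, so Plotkin applies.
Compute d/(2d−n) = 10/1 ≈ 10.0000.
⌊d/(2d−n)⌋ = 10.
Plotkin bound: M ≤ 2·10 = 20.
Given |C| = 13, check: satisfied.
This |C| is below the Plotkin bound.


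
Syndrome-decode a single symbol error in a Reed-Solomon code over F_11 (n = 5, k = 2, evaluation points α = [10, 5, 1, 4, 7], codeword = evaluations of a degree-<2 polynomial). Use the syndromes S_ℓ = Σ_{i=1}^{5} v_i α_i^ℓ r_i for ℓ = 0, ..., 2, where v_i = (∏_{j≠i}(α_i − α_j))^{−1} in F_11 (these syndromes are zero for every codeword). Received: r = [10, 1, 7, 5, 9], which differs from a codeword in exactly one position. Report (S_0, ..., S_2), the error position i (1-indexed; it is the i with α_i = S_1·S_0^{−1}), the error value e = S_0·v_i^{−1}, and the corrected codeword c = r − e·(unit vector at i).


S = (8, 10, 7), error at position 4, error magnitude e = 8, c = [10, 1, 7, 8, 9].

Step 1: column multipliers v_i = (∏_{j≠i}(α_i − α_j))^{−1} mod 11.
  i = 1 (α = 10): (10−5)(10−1)(10−4)(10−7) = 5·9·6·3 = 810 ≡ 7, so v_1 = 7^{−1} = 8 (mod 11).
  i = 2 (α = 5): (5−10)(5−1)(5−4)(5−7) = (−5)·4·1·(−2) = 40 ≡ 7, so v_2 = 7^{−1} = 8 (mod 11).
  i = 3 (α = 1): (1−10)(1−5)(1−4)(1−7) = (−9)·(−4)·(−3)·(−6) = 648 ≡ 10, so v_3 = 10^{−1} = 10 (mod 11).
  i = 4 (α = 4): (4−10)(4−5)(4−1)(4−7) = (−6)·(−1)·3·(−3) = −54 ≡ 1, so v_4 = 1^{−1} = 1 (mod 11).
  i = 5 (α = 7): (7−10)(7−5)(7−1)(7−4) = (−3)·2·6·3 = −108 ≡ 2, so v_5 = 2^{−1} = 6 (mod 11).
  v = [8, 8, 10, 1, 6].
Step 2: syndromes of r = [10, 1, 7, 5, 9] (all sums mod 11).
  S_0 = Σ v_i r_i = 8·10 + 8·1 + 10·7 + 1·5 + 6·9 = 217 ≡ 8.
  S_1 = Σ v_i α_i r_i = 8·10·10 + 8·5·1 + 10·1·7 + 1·4·5 + 6·7·9 = 1308 ≡ 10.
  α_i^2 mod 11 = [1, 3, 1, 5, 5].
  S_2 = Σ v_i α_i^2 r_i = 8·1·10 + 8·3·1 + 10·1·7 + 1·5·5 + 6·5·9 = 469 ≡ 7.
  S = (8, 10, 7) ≠ 0, so r is not a codeword (an error is present).
Step 3: locate the error. For a single error e at position i, S_ℓ = v_i·e·α_i^ℓ, so α_err = S_1/S_0.
  S_0^{−1} = 8^{−1} = 7 (mod 11), so α_err = 10·7 = 70 ≡ 4 = α_4. Error position i = 4.
  Consistency check: S_2/S_1 = 7·10 = 70 ≡ 4 = α_err ✓ (single-error assumption holds).
Step 4: error magnitude e = S_0/v_4 = S_0·∏_{j≠4}(α_4 − α_j) = 8·1 = 8 ≡ 8 (mod 11).
Step 5: correct position 4: c_4 = r_4 − e = 5 − 8 ≡ 8 (mod 11). Hence c = [10, 1, 7, 8, 9].
  Check: interpolating c through the α_i gives m(x) = 3 + 4·x (degree < 2) with m(α_i) = c_i for every i, so c is indeed a codeword.


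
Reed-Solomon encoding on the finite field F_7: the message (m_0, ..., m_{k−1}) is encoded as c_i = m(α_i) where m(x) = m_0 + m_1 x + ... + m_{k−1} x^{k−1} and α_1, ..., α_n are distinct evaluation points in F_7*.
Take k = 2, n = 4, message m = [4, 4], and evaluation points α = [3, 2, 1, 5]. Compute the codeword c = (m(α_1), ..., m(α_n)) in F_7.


c = [2, 5, 1, 3]

Message polynomial: m(x) = 4 + 4·x (mod 7).
For each evaluation point α_i, compute m(α_i) mod 7:
  α_1 = 3: Horner steps 4 → 2, so m(3) = 2.
  α_2 = 2: Horner steps 4 → 5, so m(2) = 5.
  α_3 = 1: Horner steps 4 → 1, so m(1) = 1.
  α_4 = 5: Horner steps 4 → 3, so m(5) = 3.
Codeword c = [2, 5, 1, 3] ∈ F_7^4.


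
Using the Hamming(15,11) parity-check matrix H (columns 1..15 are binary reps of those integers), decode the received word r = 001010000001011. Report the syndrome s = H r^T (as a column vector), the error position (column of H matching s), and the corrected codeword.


s = (1, 0, 1, 1)^T, error position = 11, corrected codeword c = 001010000011011

Compute s = H r^T mod 2 one row at a time:
  s_1 = 0 + 0 + 0 + 0 + 1 + 0 + 1 + 1 = 3 ≡ 1 (mod 2).
  s_2 = 0 + 1 + 0 + 0 + 1 + 0 + 1 + 1 = 4 ≡ 0 (mod 2).
  s_3 = 0 + 1 + 0 + 0 + 0 + 0 + 1 + 1 = 3 ≡ 1 (mod 2).
  s_4 = 0 + 1 + 1 + 0 + 0 + 0 + 0 + 1 = 3 ≡ 1 (mod 2).
s = (1, 0, 1, 1)^T — this equals column 11 of H (binary 1011), so error is at position 11.
Correct: flip bit 11 of r = 001010000001011 to get c = 001010000011011.


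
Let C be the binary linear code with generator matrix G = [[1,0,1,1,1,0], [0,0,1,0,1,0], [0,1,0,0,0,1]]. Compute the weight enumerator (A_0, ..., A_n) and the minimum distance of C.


Weight distribution: A_0 = 1, A_2 = 3, A_4 = 3, A_6 = 1. Minimum distance d = 2.

Enumerate all 2^3 = 8 messages m ∈ F_2^3.
For each, compute codeword c = mG in F_2^6, then tally its weight.
  m = 000 → c = 000000, weight = 0.
  m = 100 → c = 101110, weight = 4.
  m = 010 → c = 001010, weight = 2.
  m = 110 → c = 100100, weight = 2.
  m = 001 → c = 010001, weight = 2.
  m = 101 → c = 111111, weight = 6.
  m = 011 → c = 011011, weight = 4.
  m = 111 → c = 110101, weight = 4.
Tally weights:
  weight 0: 1 codewords.
  weight 2: 3 codewords.
  weight 4: 3 codewords.
  weight 6: 1 codewords.
Minimum distance d = smallest w > 0 with A_w > 0 = 2.
Sanity: Σ A_w = 8 = 2^3 = 8 ✓.


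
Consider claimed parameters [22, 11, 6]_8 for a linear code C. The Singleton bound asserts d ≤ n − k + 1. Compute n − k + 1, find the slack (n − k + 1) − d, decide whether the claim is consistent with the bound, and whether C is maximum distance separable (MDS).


Singleton RHS = n − k + 1 = 12, slack = 6, bound satisfied, not MDS.

Singleton bound: d ≤ n − k + 1.
Here n = 22, k = 11, so n − k + 1 = 12.
Given d = 6, check d ≤ 12: YES.
Slack = (n − k + 1) − d = 6.
The code is NOT MDS (slack = 6 > 0).
Description: the claimed parameters are [22, 11, 6]_8; such a code would be non-MDS.


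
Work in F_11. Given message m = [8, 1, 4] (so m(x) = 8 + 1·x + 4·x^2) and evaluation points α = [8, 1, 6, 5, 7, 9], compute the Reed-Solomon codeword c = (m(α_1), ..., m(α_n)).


c = [8, 2, 4, 3, 2, 0]

Message polynomial: m(x) = 8 + 1·x + 4·x^2 (mod 11).
For each evaluation point α_i, compute m(α_i) mod 11:
  α_1 = 8: Horner steps 4 → 0 → 8, so m(8) = 8.
  α_2 = 1: Horner steps 4 → 5 → 2, so m(1) = 2.
  α_3 = 6: Horner steps 4 → 3 → 4, so m(6) = 4.
  α_4 = 5: Horner steps 4 → 10 → 3, so m(5) = 3.
  α_5 = 7: Horner steps 4 → 7 → 2, so m(7) = 2.
  α_6 = 9: Horner steps 4 → 4 → 0, so m(9) = 0.
Codeword c = [8, 2, 4, 3, 2, 0] ∈ F_11^6.


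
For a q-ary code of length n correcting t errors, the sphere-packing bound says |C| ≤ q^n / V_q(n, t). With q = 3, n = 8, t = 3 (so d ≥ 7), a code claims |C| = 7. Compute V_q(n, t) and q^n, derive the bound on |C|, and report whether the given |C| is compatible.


V_q(n, t) = 577, q^n = 6561, Hamming bound = 11, |C| = 7 ≤ bound (satisfied).

Step 1: Compute V_q(n, t) = Σ_{j=0}^3 C(n, j) (q−1)^j.
  j = 0: C(8,0)·(2)^0 = 1·1 = 1.
  j = 1: C(8,1)·(2)^1 = 8·2 = 16.
  j = 2: C(8,2)·(2)^2 = 28·4 = 112.
  j = 3: C(8,3)·(2)^3 = 56·8 = 448.
  V_q(n, t) = 1 + 16 + 112 + 448 = 577.
Step 2: q^n = 3^8 = 6561.
Step 3: Hamming bound ⌊q^n / V_q(n,t)⌋ = ⌊6561/577⌋ = 11.
Step 4: Compare |C| = 7 to 11: satisfied.
The claimed |C| lies below the Hamming bound.


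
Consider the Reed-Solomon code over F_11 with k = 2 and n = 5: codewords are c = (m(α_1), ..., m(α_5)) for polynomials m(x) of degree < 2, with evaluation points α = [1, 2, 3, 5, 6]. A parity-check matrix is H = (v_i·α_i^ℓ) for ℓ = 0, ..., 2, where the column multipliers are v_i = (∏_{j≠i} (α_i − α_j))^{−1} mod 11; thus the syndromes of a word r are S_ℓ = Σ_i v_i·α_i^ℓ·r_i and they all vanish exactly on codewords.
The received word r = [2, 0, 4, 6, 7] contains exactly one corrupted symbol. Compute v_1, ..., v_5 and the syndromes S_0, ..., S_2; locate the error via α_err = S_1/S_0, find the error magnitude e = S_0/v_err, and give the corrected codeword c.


S = (3, 6, 1), error at position 2, error magnitude e = 8, c = [2, 3, 4, 6, 7].

Step 1: column multipliers v_i = (∏_{j≠i}(α_i − α_j))^{−1} mod 11.
  i = 1 (α = 1): (1−2)(1−3)(1−5)(1−6) = (−1)·(−2)·(−4)·(−5) = 40 ≡ 7, so v_1 = 7^{−1} = 8 (mod 11).
  i = 2 (α = 2): (2−1)(2−3)(2−5)(2−6) = 1·(−1)·(−3)·(−4) = −12 ≡ 10, so v_2 = 10^{−1} = 10 (mod 11).
  i = 3 (α = 3): (3−1)(3−2)(3−5)(3−6) = 2·1·(−2)·(−3) = 12 ≡ 1, so v_3 = 1^{−1} = 1 (mod 11).
  i = 4 (α = 5): (5−1)(5−2)(5−3)(5−6) = 4·3·2·(−1) = −24 ≡ 9, so v_4 = 9^{−1} = 5 (mod 11).
  i = 5 (α = 6): (6−1)(6−2)(6−3)(6−5) = 5·4·3·1 = 60 ≡ 5, so v_5 = 5^{−1} = 9 (mod 11).
  v = [8, 10, 1, 5, 9].
Step 2: syndromes of r = [2, 0, 4, 6, 7] (all sums mod 11).
  S_0 = Σ v_i r_i = 8·2 + 10·0 + 1·4 + 5·6 + 9·7 = 113 ≡ 3.
  S_1 = Σ v_i α_i r_i = 8·1·2 + 10·2·0 + 1·3·4 + 5·5·6 + 9·6·7 = 556 ≡ 6.
  α_i^2 mod 11 = [1, 4, 9, 3, 3].
  S_2 = Σ v_i α_i^2 r_i = 8·1·2 + 10·4·0 + 1·9·4 + 5·3·6 + 9·3·7 = 331 ≡ 1.
  S = (3, 6, 1) ≠ 0, so r is not a codeword (an error is present).
Step 3: locate the error. For a single error e at position i, S_ℓ = v_i·e·α_i^ℓ, so α_err = S_1/S_0.
  S_0^{−1} = 3^{−1} = 4 (mod 11), so α_err = 6·4 = 24 ≡ 2 = α_2. Error position i = 2.
  Consistency check: S_2/S_1 = 1·2 = 2 ≡ 2 = α_err ✓ (single-error assumption holds).
Step 4: error magnitude e = S_0/v_2 = S_0·∏_{j≠2}(α_2 − α_j) = 3·10 = 30 ≡ 8 (mod 11).
Step 5: correct position 2: c_2 = r_2 − e = 0 − 8 ≡ 3 (mod 11). Hence c = [2, 3, 4, 6, 7].
  Check: interpolating c through the α_i gives m(x) = 1 + 1·x (degree < 2) with m(α_i) = c_i for every i, so c is indeed a codeword.


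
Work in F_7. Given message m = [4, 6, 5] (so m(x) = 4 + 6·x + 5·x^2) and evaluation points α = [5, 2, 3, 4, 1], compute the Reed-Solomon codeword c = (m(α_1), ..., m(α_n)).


c = [5, 1, 4, 3, 1]

Message polynomial: m(x) = 4 + 6·x + 5·x^2 (mod 7).
For each evaluation point α_i, compute m(α_i) mod 7:
  α_1 = 5: Horner steps 5 → 3 → 5, so m(5) = 5.
  α_2 = 2: Horner steps 5 → 2 → 1, so m(2) = 1.
  α_3 = 3: Horner steps 5 → 0 → 4, so m(3) = 4.
  α_4 = 4: Horner steps 5 → 5 → 3, so m(4) = 3.
  α_5 = 1: Horner steps 5 → 4 → 1, so m(1) = 1.
Codeword c = [5, 1, 4, 3, 1] ∈ F_7^5.


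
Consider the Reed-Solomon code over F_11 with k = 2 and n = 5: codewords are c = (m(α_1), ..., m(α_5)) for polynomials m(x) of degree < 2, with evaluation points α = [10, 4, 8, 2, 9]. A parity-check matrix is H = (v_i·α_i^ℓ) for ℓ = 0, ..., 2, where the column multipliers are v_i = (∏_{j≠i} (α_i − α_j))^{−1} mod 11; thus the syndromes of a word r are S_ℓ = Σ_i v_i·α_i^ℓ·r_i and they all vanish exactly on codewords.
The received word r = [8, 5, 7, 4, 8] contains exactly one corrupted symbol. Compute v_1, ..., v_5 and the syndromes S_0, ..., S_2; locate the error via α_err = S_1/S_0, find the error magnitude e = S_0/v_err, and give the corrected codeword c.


S = (8, 6, 10), error at position 5, error magnitude e = 6, c = [8, 5, 7, 4, 2].

Step 1: column multipliers v_i = (∏_{j≠i}(α_i − α_j))^{−1} mod 11.
  i = 1 (α = 10): (10−4)(10−8)(10−2)(10−9) = 6·2·8·1 = 96 ≡ 8, so v_1 = 8^{−1} = 7 (mod 11).
  i = 2 (α = 4): (4−10)(4−8)(4−2)(4−9) = (−6)·(−4)·2·(−5) = −240 ≡ 2, so v_2 = 2^{−1} = 6 (mod 11).
  i = 3 (α = 8): (8−10)(8−4)(8−2)(8−9) = (−2)·4·6·(−1) = 48 ≡ 4, so v_3 = 4^{−1} = 3 (mod 11).
  i = 4 (α = 2): (2−10)(2−4)(2−8)(2−9) = (−8)·(−2)·(−6)·(−7) = 672 ≡ 1, so v_4 = 1^{−1} = 1 (mod 11).
  i = 5 (α = 9): (9−10)(9−4)(9−8)(9−2) = (−1)·5·1·7 = −35 ≡ 9, so v_5 = 9^{−1} = 5 (mod 11).
  v = [7, 6, 3, 1, 5].
Step 2: syndromes of r = [8, 5, 7, 4, 8] (all sums mod 11).
  S_0 = Σ v_i r_i = 7·8 + 6·5 + 3·7 + 1·4 + 5·8 = 151 ≡ 8.
  S_1 = Σ v_i α_i r_i = 7·10·8 + 6·4·5 + 3·8·7 + 1·2·4 + 5·9·8 = 1216 ≡ 6.
  α_i^2 mod 11 = [1, 5, 9, 4, 4].
  S_2 = Σ v_i α_i^2 r_i = 7·1·8 + 6·5·5 + 3·9·7 + 1·4·4 + 5·4·8 = 571 ≡ 10.
  S = (8, 6, 10) ≠ 0, so r is not a codeword (an error is present).
Step 3: locate the error. For a single error e at position i, S_ℓ = v_i·e·α_i^ℓ, so α_err = S_1/S_0.
  S_0^{−1} = 8^{−1} = 7 (mod 11), so α_err = 6·7 = 42 ≡ 9 = α_5. Error position i = 5.
  Consistency check: S_2/S_1 = 10·2 = 20 ≡ 9 = α_err ✓ (single-error assumption holds).
Step 4: error magnitude e = S_0/v_5 = S_0·∏_{j≠5}(α_5 − α_j) = 8·9 = 72 ≡ 6 (mod 11).
Step 5: correct position 5: c_5 = r_5 − e = 8 − 6 ≡ 2 (mod 11). Hence c = [8, 5, 7, 4, 2].
  Check: interpolating c through the α_i gives m(x) = 3 + 6·x (degree < 2) with m(α_i) = c_i for every i, so c is indeed a codeword.


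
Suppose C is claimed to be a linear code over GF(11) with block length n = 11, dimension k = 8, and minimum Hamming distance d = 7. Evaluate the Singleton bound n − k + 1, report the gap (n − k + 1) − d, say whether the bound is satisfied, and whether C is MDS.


Singleton RHS = n − k + 1 = 4, slack = -3, bound violated (no such code; not MDS).

Singleton bound: d ≤ n − k + 1.
Here n = 11, k = 8, so n − k + 1 = 4.
Given d = 7, check d ≤ 4: NO.
Slack = (n − k + 1) − d = -3.
The slack is negative: d = 7 exceeds n − k + 1 = 4 by 3, so the Singleton bound is violated and no linear [11, 8, 7]_11 code can exist. In particular it is not MDS (MDS requires d = n − k + 1 exactly).
Description: the claimed parameters are [11, 8, 7]_11; such a code would be impossible (violates the Singleton bound).


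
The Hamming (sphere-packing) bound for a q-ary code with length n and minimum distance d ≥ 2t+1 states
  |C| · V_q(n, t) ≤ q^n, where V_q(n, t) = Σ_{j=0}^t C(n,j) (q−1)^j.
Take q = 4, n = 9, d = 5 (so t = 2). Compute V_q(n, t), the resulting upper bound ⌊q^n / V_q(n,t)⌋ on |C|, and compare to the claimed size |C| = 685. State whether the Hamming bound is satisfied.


V_q(n, t) = 352, q^n = 262144, Hamming bound = 744, |C| = 685 ≤ bound (satisfied).

Step 1: Compute V_q(n, t) = Σ_{j=0}^2 C(n, j) (q−1)^j.
  j = 0: C(9,0)·(3)^0 = 1·1 = 1.
  j = 1: C(9,1)·(3)^1 = 9·3 = 27.
  j = 2: C(9,2)·(3)^2 = 36·9 = 324.
  V_q(n, t) = 1 + 27 + 324 = 352.
Step 2: q^n = 4^9 = 262144.
Step 3: Hamming bound ⌊q^n / V_q(n,t)⌋ = ⌊262144/352⌋ = 744.
Step 4: Compare |C| = 685 to 744: satisfied.
The claimed |C| lies below the Hamming bound.


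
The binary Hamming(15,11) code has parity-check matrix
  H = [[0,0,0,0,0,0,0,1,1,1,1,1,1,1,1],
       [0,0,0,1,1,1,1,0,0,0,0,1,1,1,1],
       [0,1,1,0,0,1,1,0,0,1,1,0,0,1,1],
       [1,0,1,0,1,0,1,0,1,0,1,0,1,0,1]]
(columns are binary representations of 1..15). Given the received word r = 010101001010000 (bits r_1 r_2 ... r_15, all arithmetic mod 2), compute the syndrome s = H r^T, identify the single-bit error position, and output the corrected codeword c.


s = (0, 0, 1, 0)^T, error position = 2, corrected codeword c = 000101001010000

Compute s = H r^T mod 2 one row at a time:
  s_1 = 0 + 1 + 0 + 1 + 0 + 0 + 0 + 0 = 2 ≡ 0 (mod 2).
  s_2 = 1 + 0 + 1 + 0 + 0 + 0 + 0 + 0 = 2 ≡ 0 (mod 2).
  s_3 = 1 + 0 + 1 + 0 + 0 + 1 + 0 + 0 = 3 ≡ 1 (mod 2).
  s_4 = 0 + 0 + 0 + 0 + 1 + 1 + 0 + 0 = 2 ≡ 0 (mod 2).
s = (0, 0, 1, 0)^T — this equals column 2 of H (binary 0010), so error is at position 2.
Correct: flip bit 2 of r = 010101001010000 to get c = 000101001010000.


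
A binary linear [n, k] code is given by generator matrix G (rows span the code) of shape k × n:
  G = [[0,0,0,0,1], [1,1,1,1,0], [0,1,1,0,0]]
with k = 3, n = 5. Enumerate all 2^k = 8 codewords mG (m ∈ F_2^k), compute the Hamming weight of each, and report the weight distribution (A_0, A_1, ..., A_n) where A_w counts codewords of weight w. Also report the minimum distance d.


Weight distribution: A_0 = 1, A_1 = 1, A_2 = 2, A_3 = 2, A_4 = 1, A_5 = 1. Minimum distance d = 1.

Enumerate all 2^3 = 8 messages m ∈ F_2^3.
For each, compute codeword c = mG in F_2^5, then tally its weight.
  m = 000 → c = 00000, weight = 0.
  m = 100 → c = 00001, weight = 1.
  m = 010 → c = 11110, weight = 4.
  m = 110 → c = 11111, weight = 5.
  m = 001 → c = 01100, weight = 2.
  m = 101 → c = 01101, weight = 3.
  m = 011 → c = 10010, weight = 2.
  m = 111 → c = 10011, weight = 3.
Tally weights:
  weight 0: 1 codewords.
  weight 1: 1 codewords.
  weight 2: 2 codewords.
  weight 3: 2 codewords.
  weight 4: 1 codewords.
  weight 5: 1 codewords.
Minimum distance d = smallest w > 0 with A_w > 0 = 1.
Sanity: Σ A_w = 8 = 2^3 = 8 ✓.


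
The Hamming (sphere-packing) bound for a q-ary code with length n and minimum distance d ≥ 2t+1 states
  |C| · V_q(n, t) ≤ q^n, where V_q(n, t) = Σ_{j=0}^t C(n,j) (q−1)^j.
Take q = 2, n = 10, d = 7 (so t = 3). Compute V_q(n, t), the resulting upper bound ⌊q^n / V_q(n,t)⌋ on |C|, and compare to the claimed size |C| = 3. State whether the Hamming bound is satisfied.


V_q(n, t) = 176, q^n = 1024, Hamming bound = 5, |C| = 3 ≤ bound (satisfied).

Step 1: Compute V_q(n, t) = Σ_{j=0}^3 C(n, j) (q−1)^j.
  j = 0: C(10,0)·(1)^0 = 1·1 = 1.
  j = 1: C(10,1)·(1)^1 = 10·1 = 10.
  j = 2: C(10,2)·(1)^2 = 45·1 = 45.
  j = 3: C(10,3)·(1)^3 = 120·1 = 120.
  V_q(n, t) = 1 + 10 + 45 + 120 = 176.
Step 2: q^n = 2^10 = 1024.
Step 3: Hamming bound ⌊q^n / V_q(n,t)⌋ = ⌊1024/176⌋ = 5.
Step 4: Compare |C| = 3 to 5: satisfied.
The claimed |C| lies below the Hamming bound.


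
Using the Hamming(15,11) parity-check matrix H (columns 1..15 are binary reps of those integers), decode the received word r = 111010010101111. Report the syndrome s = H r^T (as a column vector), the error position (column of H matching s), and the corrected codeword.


s = (0, 1, 1, 1)^T, error position = 7, corrected codeword c = 111010110101111

Compute s = H r^T mod 2 one row at a time:
  s_1 = 1 + 0 + 1 + 0 + 1 + 1 + 1 + 1 = 6 ≡ 0 (mod 2).
  s_2 = 0 + 1 + 0 + 0 + 1 + 1 + 1 + 1 = 5 ≡ 1 (mod 2).
  s_3 = 1 + 1 + 0 + 0 + 1 + 0 + 1 + 1 = 5 ≡ 1 (mod 2).
  s_4 = 1 + 1 + 1 + 0 + 0 + 0 + 1 + 1 = 5 ≡ 1 (mod 2).
s = (0, 1, 1, 1)^T — this equals column 7 of H (binary 0111), so error is at position 7.
Correct: flip bit 7 of r = 111010010101111 to get c = 111010110101111.


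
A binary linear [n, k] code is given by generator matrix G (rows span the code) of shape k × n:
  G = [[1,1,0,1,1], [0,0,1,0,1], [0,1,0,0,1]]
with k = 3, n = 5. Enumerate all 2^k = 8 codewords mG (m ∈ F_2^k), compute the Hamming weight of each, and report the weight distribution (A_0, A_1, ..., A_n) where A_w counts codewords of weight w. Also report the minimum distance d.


Weight distribution: A_0 = 1, A_2 = 4, A_4 = 3. Minimum distance d = 2.

Enumerate all 2^3 = 8 messages m ∈ F_2^3.
For each, compute codeword c = mG in F_2^5, then tally its weight.
  m = 000 → c = 00000, weight = 0.
  m = 100 → c = 11011, weight = 4.
  m = 010 → c = 00101, weight = 2.
  m = 110 → c = 11110, weight = 4.
  m = 001 → c = 01001, weight = 2.
  m = 101 → c = 10010, weight = 2.
  m = 011 → c = 01100, weight = 2.
  m = 111 → c = 10111, weight = 4.
Tally weights:
  weight 0: 1 codewords.
  weight 2: 4 codewords.
  weight 4: 3 codewords.
Minimum distance d = smallest w > 0 with A_w > 0 = 2.
Sanity: Σ A_w = 8 = 2^3 = 8 ✓.


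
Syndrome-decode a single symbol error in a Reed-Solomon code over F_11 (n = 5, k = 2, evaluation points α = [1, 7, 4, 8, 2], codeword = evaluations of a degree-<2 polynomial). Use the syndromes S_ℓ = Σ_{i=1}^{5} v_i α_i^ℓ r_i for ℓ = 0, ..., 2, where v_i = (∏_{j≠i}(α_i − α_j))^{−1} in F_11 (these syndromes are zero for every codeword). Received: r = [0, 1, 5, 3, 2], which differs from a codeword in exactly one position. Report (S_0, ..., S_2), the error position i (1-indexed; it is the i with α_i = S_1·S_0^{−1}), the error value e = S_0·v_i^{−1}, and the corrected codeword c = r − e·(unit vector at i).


S = (9, 3, 1), error at position 3, error magnitude e = 10, c = [0, 1, 6, 3, 2].

Step 1: column multipliers v_i = (∏_{j≠i}(α_i − α_j))^{−1} mod 11.
  i = 1 (α = 1): (1−7)(1−4)(1−8)(1−2) = (−6)·(−3)·(−7)·(−1) = 126 ≡ 5, so v_1 = 5^{−1} = 9 (mod 11).
  i = 2 (α = 7): (7−1)(7−4)(7−8)(7−2) = 6·3·(−1)·5 = −90 ≡ 9, so v_2 = 9^{−1} = 5 (mod 11).
  i = 3 (α = 4): (4−1)(4−7)(4−8)(4−2) = 3·(−3)·(−4)·2 = 72 ≡ 6, so v_3 = 6^{−1} = 2 (mod 11).
  i = 4 (α = 8): (8−1)(8−7)(8−4)(8−2) = 7·1·4·6 = 168 ≡ 3, so v_4 = 3^{−1} = 4 (mod 11).
  i = 5 (α = 2): (2−1)(2−7)(2−4)(2−8) = 1·(−5)·(−2)·(−6) = −60 ≡ 6, so v_5 = 6^{−1} = 2 (mod 11).
  v = [9, 5, 2, 4, 2].
Step 2: syndromes of r = [0, 1, 5, 3, 2] (all sums mod 11).
  S_0 = Σ v_i r_i = 9·0 + 5·1 + 2·5 + 4·3 + 2·2 = 31 ≡ 9.
  S_1 = Σ v_i α_i r_i = 9·1·0 + 5·7·1 + 2·4·5 + 4·8·3 + 2·2·2 = 179 ≡ 3.
  α_i^2 mod 11 = [1, 5, 5, 9, 4].
  S_2 = Σ v_i α_i^2 r_i = 9·1·0 + 5·5·1 + 2·5·5 + 4·9·3 + 2·4·2 = 199 ≡ 1.
  S = (9, 3, 1) ≠ 0, so r is not a codeword (an error is present).
Step 3: locate the error. For a single error e at position i, S_ℓ = v_i·e·α_i^ℓ, so α_err = S_1/S_0.
  S_0^{−1} = 9^{−1} = 5 (mod 11), so α_err = 3·5 = 15 ≡ 4 = α_3. Error position i = 3.
  Consistency check: S_2/S_1 = 1·4 = 4 ≡ 4 = α_err ✓ (single-error assumption holds).
Step 4: error magnitude e = S_0/v_3 = S_0·∏_{j≠3}(α_3 − α_j) = 9·6 = 54 ≡ 10 (mod 11).
Step 5: correct position 3: c_3 = r_3 − e = 5 − 10 ≡ 6 (mod 11). Hence c = [0, 1, 6, 3, 2].
  Check: interpolating c through the α_i gives m(x) = 9 + 2·x (degree < 2) with m(α_i) = c_i for every i, so c is indeed a codeword.


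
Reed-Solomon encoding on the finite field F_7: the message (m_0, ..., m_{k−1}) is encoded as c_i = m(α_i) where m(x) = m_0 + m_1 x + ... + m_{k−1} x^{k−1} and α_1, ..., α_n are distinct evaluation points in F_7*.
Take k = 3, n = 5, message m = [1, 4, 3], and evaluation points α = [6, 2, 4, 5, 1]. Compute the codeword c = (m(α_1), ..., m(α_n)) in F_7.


c = [0, 0, 2, 5, 1]

Message polynomial: m(x) = 1 + 4·x + 3·x^2 (mod 7).
For each evaluation point α_i, compute m(α_i) mod 7:
  α_1 = 6: Horner steps 3 → 1 → 0, so m(6) = 0.
  α_2 = 2: Horner steps 3 → 3 → 0, so m(2) = 0.
  α_3 = 4: Horner steps 3 → 2 → 2, so m(4) = 2.
  α_4 = 5: Horner steps 3 → 5 → 5, so m(5) = 5.
  α_5 = 1: Horner steps 3 → 0 → 1, so m(1) = 1.
Codeword c = [0, 0, 2, 5, 1] ∈ F_7^5.


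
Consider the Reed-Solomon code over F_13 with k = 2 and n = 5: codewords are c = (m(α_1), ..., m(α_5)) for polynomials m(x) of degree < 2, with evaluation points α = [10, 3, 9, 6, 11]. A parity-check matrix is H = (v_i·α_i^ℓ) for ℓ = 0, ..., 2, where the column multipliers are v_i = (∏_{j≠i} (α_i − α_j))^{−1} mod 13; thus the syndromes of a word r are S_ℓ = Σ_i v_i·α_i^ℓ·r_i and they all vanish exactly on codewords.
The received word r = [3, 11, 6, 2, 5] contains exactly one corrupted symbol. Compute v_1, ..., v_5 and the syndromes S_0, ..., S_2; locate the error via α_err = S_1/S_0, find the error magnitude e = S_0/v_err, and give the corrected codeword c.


S = (9, 8, 10), error at position 5, error magnitude e = 5, c = [3, 11, 6, 2, 0].

Step 1: column multipliers v_i = (∏_{j≠i}(α_i − α_j))^{−1} mod 13.
  i = 1 (α = 10): (10−3)(10−9)(10−6)(10−11) = 7·1·4·(−1) = −28 ≡ 11, so v_1 = 11^{−1} = 6 (mod 13).
  i = 2 (α = 3): (3−10)(3−9)(3−6)(3−11) = (−7)·(−6)·(−3)·(−8) = 1008 ≡ 7, so v_2 = 7^{−1} = 2 (mod 13).
  i = 3 (α = 9): (9−10)(9−3)(9−6)(9−11) = (−1)·6·3·(−2) = 36 ≡ 10, so v_3 = 10^{−1} = 4 (mod 13).
  i = 4 (α = 6): (6−10)(6−3)(6−9)(6−11) = (−4)·3·(−3)·(−5) = −180 ≡ 2, so v_4 = 2^{−1} = 7 (mod 13).
  i = 5 (α = 11): (11−10)(11−3)(11−9)(11−6) = 1·8·2·5 = 80 ≡ 2, so v_5 = 2^{−1} = 7 (mod 13).
  v = [6, 2, 4, 7, 7].
Step 2: syndromes of r = [3, 11, 6, 2, 5] (all sums mod 13).
  S_0 = Σ v_i r_i = 6·3 + 2·11 + 4·6 + 7·2 + 7·5 = 113 ≡ 9.
  S_1 = Σ v_i α_i r_i = 6·10·3 + 2·3·11 + 4·9·6 + 7·6·2 + 7·11·5 = 931 ≡ 8.
  α_i^2 mod 13 = [9, 9, 3, 10, 4].
  S_2 = Σ v_i α_i^2 r_i = 6·9·3 + 2·9·11 + 4·3·6 + 7·10·2 + 7·4·5 = 712 ≡ 10.
  S = (9, 8, 10) ≠ 0, so r is not a codeword (an error is present).
Step 3: locate the error. For a single error e at position i, S_ℓ = v_i·e·α_i^ℓ, so α_err = S_1/S_0.
  S_0^{−1} = 9^{−1} = 3 (mod 13), so α_err = 8·3 = 24 ≡ 11 = α_5. Error position i = 5.
  Consistency check: S_2/S_1 = 10·5 = 50 ≡ 11 = α_err ✓ (single-error assumption holds).
Step 4: error magnitude e = S_0/v_5 = S_0·∏_{j≠5}(α_5 − α_j) = 9·2 = 18 ≡ 5 (mod 13).
Step 5: correct position 5: c_5 = r_5 − e = 5 − 5 ≡ 0 (mod 13). Hence c = [3, 11, 6, 2, 0].
  Check: interpolating c through the α_i gives m(x) = 7 + 10·x (degree < 2) with m(α_i) = c_i for every i, so c is indeed a codeword.
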